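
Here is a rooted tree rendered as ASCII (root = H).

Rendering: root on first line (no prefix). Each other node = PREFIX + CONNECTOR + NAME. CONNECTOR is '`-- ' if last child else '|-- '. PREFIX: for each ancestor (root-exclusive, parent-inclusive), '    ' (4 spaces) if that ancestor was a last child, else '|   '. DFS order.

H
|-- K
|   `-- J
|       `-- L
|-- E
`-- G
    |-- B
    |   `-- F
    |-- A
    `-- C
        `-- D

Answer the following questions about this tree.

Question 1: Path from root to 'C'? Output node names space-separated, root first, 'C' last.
Answer: H G C

Derivation:
Walk down from root: H -> G -> C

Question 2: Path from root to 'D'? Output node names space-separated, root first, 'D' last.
Answer: H G C D

Derivation:
Walk down from root: H -> G -> C -> D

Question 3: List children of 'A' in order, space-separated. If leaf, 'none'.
Answer: none

Derivation:
Node A's children (from adjacency): (leaf)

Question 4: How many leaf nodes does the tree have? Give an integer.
Leaves (nodes with no children): A, D, E, F, L

Answer: 5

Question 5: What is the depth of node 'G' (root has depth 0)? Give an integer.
Path from root to G: H -> G
Depth = number of edges = 1

Answer: 1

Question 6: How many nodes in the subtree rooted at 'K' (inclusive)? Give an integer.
Subtree rooted at K contains: J, K, L
Count = 3

Answer: 3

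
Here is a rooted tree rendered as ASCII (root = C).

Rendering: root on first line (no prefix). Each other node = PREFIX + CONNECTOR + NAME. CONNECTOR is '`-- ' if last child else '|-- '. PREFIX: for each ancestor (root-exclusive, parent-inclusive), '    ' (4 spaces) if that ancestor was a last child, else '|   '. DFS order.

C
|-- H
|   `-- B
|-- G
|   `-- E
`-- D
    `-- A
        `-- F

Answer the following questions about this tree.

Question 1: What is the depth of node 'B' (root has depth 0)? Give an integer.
Answer: 2

Derivation:
Path from root to B: C -> H -> B
Depth = number of edges = 2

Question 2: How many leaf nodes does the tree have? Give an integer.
Answer: 3

Derivation:
Leaves (nodes with no children): B, E, F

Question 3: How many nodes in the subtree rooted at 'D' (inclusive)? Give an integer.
Subtree rooted at D contains: A, D, F
Count = 3

Answer: 3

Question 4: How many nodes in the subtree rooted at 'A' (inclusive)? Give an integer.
Subtree rooted at A contains: A, F
Count = 2

Answer: 2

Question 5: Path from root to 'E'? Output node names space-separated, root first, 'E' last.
Answer: C G E

Derivation:
Walk down from root: C -> G -> E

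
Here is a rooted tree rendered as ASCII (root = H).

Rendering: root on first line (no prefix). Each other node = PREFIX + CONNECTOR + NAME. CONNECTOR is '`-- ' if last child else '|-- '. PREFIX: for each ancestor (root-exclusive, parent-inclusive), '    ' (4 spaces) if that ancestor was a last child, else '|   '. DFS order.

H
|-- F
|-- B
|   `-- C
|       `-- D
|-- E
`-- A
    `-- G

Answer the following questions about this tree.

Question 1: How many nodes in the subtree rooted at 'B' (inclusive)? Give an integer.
Subtree rooted at B contains: B, C, D
Count = 3

Answer: 3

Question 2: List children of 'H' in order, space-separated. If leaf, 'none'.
Answer: F B E A

Derivation:
Node H's children (from adjacency): F, B, E, A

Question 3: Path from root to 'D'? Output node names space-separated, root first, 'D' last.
Answer: H B C D

Derivation:
Walk down from root: H -> B -> C -> D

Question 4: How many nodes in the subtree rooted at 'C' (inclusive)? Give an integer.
Answer: 2

Derivation:
Subtree rooted at C contains: C, D
Count = 2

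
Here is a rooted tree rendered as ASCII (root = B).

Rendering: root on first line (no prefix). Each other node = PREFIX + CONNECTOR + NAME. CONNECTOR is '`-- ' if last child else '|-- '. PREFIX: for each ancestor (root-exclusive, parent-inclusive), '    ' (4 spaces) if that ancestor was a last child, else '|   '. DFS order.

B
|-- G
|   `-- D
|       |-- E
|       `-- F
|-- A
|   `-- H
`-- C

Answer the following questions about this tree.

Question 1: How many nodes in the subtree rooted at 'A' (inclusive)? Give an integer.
Subtree rooted at A contains: A, H
Count = 2

Answer: 2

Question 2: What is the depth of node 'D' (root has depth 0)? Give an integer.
Path from root to D: B -> G -> D
Depth = number of edges = 2

Answer: 2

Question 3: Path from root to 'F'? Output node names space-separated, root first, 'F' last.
Answer: B G D F

Derivation:
Walk down from root: B -> G -> D -> F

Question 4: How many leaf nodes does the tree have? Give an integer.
Leaves (nodes with no children): C, E, F, H

Answer: 4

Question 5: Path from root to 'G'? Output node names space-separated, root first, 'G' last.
Walk down from root: B -> G

Answer: B G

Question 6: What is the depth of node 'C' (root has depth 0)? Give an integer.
Answer: 1

Derivation:
Path from root to C: B -> C
Depth = number of edges = 1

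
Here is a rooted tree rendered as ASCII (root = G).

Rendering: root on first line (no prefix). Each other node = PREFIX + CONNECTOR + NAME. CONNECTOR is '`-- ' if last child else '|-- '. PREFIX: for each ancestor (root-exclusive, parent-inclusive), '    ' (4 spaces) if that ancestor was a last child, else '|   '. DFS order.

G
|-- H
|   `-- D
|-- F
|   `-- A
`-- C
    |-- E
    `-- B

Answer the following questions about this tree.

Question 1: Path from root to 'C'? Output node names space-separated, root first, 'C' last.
Walk down from root: G -> C

Answer: G C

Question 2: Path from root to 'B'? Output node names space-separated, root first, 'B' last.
Walk down from root: G -> C -> B

Answer: G C B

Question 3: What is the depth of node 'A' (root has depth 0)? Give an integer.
Path from root to A: G -> F -> A
Depth = number of edges = 2

Answer: 2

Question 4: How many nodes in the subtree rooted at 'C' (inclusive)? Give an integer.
Subtree rooted at C contains: B, C, E
Count = 3

Answer: 3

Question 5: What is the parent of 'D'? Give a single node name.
Scan adjacency: D appears as child of H

Answer: H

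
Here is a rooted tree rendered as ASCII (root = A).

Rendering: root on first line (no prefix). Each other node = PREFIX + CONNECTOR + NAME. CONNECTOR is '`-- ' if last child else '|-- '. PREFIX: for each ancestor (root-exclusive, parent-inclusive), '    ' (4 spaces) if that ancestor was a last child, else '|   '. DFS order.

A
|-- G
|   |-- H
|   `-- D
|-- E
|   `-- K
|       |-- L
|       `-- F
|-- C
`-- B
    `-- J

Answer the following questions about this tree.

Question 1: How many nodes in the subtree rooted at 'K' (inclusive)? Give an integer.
Subtree rooted at K contains: F, K, L
Count = 3

Answer: 3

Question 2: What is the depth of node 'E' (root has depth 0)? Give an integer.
Answer: 1

Derivation:
Path from root to E: A -> E
Depth = number of edges = 1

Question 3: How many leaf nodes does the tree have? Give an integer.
Answer: 6

Derivation:
Leaves (nodes with no children): C, D, F, H, J, L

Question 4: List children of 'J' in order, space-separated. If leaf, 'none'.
Answer: none

Derivation:
Node J's children (from adjacency): (leaf)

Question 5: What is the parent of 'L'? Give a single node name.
Answer: K

Derivation:
Scan adjacency: L appears as child of K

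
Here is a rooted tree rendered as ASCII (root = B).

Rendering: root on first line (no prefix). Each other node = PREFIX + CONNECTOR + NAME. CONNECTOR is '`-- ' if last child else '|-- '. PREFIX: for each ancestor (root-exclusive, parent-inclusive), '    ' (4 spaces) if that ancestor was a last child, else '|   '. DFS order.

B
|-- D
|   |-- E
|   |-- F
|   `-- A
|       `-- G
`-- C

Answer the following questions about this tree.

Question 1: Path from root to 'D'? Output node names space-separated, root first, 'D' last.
Answer: B D

Derivation:
Walk down from root: B -> D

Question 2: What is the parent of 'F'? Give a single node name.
Answer: D

Derivation:
Scan adjacency: F appears as child of D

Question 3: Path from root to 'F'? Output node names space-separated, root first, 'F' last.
Walk down from root: B -> D -> F

Answer: B D F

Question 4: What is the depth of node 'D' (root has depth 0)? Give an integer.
Answer: 1

Derivation:
Path from root to D: B -> D
Depth = number of edges = 1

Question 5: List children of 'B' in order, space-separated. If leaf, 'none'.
Node B's children (from adjacency): D, C

Answer: D C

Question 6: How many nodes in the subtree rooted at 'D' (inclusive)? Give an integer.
Answer: 5

Derivation:
Subtree rooted at D contains: A, D, E, F, G
Count = 5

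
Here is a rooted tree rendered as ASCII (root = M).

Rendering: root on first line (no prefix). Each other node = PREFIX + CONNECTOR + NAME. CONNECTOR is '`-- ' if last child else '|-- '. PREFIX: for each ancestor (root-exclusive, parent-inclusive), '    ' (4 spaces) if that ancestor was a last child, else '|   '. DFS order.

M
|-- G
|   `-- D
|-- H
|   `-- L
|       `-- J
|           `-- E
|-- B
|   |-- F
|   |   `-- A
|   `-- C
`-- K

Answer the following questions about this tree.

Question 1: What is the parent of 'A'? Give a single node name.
Scan adjacency: A appears as child of F

Answer: F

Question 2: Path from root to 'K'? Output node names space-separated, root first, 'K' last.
Walk down from root: M -> K

Answer: M K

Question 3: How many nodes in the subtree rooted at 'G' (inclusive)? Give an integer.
Answer: 2

Derivation:
Subtree rooted at G contains: D, G
Count = 2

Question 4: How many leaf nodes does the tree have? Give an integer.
Answer: 5

Derivation:
Leaves (nodes with no children): A, C, D, E, K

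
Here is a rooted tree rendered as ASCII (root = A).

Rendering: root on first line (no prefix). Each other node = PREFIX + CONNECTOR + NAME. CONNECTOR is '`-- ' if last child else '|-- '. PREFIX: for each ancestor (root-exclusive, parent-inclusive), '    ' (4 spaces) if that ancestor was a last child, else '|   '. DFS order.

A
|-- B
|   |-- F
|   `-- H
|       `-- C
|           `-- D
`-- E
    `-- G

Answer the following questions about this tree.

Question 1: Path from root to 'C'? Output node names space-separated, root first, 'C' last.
Answer: A B H C

Derivation:
Walk down from root: A -> B -> H -> C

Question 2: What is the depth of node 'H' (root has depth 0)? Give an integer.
Path from root to H: A -> B -> H
Depth = number of edges = 2

Answer: 2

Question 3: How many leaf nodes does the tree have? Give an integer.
Answer: 3

Derivation:
Leaves (nodes with no children): D, F, G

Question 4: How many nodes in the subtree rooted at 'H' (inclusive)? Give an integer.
Answer: 3

Derivation:
Subtree rooted at H contains: C, D, H
Count = 3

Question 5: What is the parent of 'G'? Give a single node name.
Scan adjacency: G appears as child of E

Answer: E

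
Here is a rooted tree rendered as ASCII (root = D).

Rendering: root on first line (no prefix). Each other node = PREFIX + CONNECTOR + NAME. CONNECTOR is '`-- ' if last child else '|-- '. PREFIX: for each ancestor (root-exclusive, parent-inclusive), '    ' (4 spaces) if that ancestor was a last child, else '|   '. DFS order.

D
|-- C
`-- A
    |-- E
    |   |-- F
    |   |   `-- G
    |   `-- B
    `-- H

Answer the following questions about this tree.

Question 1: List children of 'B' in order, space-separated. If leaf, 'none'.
Answer: none

Derivation:
Node B's children (from adjacency): (leaf)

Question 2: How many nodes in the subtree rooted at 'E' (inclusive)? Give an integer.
Answer: 4

Derivation:
Subtree rooted at E contains: B, E, F, G
Count = 4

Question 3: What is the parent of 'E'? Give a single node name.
Answer: A

Derivation:
Scan adjacency: E appears as child of A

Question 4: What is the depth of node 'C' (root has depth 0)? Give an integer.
Answer: 1

Derivation:
Path from root to C: D -> C
Depth = number of edges = 1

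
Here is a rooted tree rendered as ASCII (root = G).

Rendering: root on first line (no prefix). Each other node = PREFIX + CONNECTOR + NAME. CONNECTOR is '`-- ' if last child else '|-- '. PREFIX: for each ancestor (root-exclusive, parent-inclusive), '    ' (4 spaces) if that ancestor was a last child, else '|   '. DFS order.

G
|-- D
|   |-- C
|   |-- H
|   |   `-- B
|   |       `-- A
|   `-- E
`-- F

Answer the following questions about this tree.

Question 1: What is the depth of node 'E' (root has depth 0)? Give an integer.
Path from root to E: G -> D -> E
Depth = number of edges = 2

Answer: 2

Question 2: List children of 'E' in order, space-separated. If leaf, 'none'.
Answer: none

Derivation:
Node E's children (from adjacency): (leaf)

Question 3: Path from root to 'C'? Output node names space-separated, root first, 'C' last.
Answer: G D C

Derivation:
Walk down from root: G -> D -> C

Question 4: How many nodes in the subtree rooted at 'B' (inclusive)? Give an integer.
Subtree rooted at B contains: A, B
Count = 2

Answer: 2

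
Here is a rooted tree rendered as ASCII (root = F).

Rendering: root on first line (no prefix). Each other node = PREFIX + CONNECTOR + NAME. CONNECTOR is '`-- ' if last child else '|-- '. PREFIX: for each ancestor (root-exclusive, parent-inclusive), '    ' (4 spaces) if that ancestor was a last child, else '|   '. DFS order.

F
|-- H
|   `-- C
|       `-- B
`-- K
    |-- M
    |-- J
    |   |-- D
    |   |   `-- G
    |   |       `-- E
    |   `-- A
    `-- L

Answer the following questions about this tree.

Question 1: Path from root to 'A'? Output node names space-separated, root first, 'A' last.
Walk down from root: F -> K -> J -> A

Answer: F K J A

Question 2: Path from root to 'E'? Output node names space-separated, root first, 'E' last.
Answer: F K J D G E

Derivation:
Walk down from root: F -> K -> J -> D -> G -> E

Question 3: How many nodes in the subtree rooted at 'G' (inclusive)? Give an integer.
Subtree rooted at G contains: E, G
Count = 2

Answer: 2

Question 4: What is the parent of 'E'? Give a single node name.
Scan adjacency: E appears as child of G

Answer: G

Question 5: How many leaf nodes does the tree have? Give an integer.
Leaves (nodes with no children): A, B, E, L, M

Answer: 5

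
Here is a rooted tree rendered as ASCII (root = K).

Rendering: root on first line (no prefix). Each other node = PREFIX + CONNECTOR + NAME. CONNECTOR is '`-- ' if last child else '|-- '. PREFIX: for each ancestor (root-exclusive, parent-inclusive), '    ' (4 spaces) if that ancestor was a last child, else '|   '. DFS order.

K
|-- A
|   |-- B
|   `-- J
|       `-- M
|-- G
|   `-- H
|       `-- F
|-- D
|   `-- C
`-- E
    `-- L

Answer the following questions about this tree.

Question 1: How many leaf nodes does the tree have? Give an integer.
Leaves (nodes with no children): B, C, F, L, M

Answer: 5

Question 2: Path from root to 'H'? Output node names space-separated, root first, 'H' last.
Answer: K G H

Derivation:
Walk down from root: K -> G -> H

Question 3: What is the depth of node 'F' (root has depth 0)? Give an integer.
Answer: 3

Derivation:
Path from root to F: K -> G -> H -> F
Depth = number of edges = 3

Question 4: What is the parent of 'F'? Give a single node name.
Scan adjacency: F appears as child of H

Answer: H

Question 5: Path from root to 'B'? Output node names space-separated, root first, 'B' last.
Walk down from root: K -> A -> B

Answer: K A B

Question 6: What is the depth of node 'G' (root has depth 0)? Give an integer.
Answer: 1

Derivation:
Path from root to G: K -> G
Depth = number of edges = 1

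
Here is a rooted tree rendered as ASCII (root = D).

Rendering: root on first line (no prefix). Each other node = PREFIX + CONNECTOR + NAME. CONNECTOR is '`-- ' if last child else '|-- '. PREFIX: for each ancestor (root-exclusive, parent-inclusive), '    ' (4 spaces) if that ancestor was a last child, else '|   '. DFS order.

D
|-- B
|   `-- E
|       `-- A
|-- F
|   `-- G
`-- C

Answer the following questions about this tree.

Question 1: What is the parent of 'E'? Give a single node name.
Answer: B

Derivation:
Scan adjacency: E appears as child of B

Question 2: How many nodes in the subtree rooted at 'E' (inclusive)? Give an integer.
Subtree rooted at E contains: A, E
Count = 2

Answer: 2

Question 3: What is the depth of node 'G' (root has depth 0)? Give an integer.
Path from root to G: D -> F -> G
Depth = number of edges = 2

Answer: 2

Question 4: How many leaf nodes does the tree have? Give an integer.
Leaves (nodes with no children): A, C, G

Answer: 3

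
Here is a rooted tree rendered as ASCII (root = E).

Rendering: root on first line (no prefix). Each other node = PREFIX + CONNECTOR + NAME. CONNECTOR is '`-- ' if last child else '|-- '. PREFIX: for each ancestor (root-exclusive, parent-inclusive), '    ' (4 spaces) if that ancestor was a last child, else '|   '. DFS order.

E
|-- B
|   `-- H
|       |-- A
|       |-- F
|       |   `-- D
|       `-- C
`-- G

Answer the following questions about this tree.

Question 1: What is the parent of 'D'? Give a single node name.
Scan adjacency: D appears as child of F

Answer: F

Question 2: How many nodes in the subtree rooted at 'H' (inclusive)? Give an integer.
Answer: 5

Derivation:
Subtree rooted at H contains: A, C, D, F, H
Count = 5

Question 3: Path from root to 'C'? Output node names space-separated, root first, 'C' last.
Walk down from root: E -> B -> H -> C

Answer: E B H C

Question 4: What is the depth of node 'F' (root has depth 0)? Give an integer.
Path from root to F: E -> B -> H -> F
Depth = number of edges = 3

Answer: 3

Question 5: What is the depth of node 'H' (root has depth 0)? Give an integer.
Path from root to H: E -> B -> H
Depth = number of edges = 2

Answer: 2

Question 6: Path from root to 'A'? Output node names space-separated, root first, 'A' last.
Answer: E B H A

Derivation:
Walk down from root: E -> B -> H -> A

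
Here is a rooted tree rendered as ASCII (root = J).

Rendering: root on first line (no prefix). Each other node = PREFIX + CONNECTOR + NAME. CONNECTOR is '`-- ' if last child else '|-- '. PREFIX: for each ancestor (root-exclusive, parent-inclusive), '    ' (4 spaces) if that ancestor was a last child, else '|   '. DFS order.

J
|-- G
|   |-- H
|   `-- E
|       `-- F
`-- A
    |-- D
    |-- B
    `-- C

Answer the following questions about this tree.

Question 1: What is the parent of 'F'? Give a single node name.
Answer: E

Derivation:
Scan adjacency: F appears as child of E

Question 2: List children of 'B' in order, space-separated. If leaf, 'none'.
Answer: none

Derivation:
Node B's children (from adjacency): (leaf)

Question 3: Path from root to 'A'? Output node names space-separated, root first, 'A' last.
Answer: J A

Derivation:
Walk down from root: J -> A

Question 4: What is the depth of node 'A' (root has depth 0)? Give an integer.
Answer: 1

Derivation:
Path from root to A: J -> A
Depth = number of edges = 1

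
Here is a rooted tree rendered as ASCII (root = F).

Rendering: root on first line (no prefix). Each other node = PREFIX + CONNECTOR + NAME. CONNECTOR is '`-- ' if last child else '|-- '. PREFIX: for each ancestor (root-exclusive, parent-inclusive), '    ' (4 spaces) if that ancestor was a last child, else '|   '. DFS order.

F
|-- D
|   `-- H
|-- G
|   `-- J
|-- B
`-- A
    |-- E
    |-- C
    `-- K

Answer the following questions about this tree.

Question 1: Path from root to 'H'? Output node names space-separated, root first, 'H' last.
Walk down from root: F -> D -> H

Answer: F D H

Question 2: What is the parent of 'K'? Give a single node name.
Scan adjacency: K appears as child of A

Answer: A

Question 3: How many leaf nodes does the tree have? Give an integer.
Leaves (nodes with no children): B, C, E, H, J, K

Answer: 6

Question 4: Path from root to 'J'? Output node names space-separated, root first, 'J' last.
Answer: F G J

Derivation:
Walk down from root: F -> G -> J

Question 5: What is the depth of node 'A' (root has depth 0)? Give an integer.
Answer: 1

Derivation:
Path from root to A: F -> A
Depth = number of edges = 1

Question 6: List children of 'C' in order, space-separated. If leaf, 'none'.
Answer: none

Derivation:
Node C's children (from adjacency): (leaf)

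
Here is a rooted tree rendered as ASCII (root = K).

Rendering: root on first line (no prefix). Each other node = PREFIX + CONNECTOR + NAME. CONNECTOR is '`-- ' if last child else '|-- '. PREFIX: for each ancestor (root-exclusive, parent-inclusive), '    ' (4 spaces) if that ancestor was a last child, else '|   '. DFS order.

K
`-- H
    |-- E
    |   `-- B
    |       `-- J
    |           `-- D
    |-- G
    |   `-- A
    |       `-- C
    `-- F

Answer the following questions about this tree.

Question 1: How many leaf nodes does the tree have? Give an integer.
Leaves (nodes with no children): C, D, F

Answer: 3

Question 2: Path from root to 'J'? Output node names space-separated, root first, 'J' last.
Walk down from root: K -> H -> E -> B -> J

Answer: K H E B J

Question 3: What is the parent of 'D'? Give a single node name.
Answer: J

Derivation:
Scan adjacency: D appears as child of J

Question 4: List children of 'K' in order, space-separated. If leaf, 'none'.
Node K's children (from adjacency): H

Answer: H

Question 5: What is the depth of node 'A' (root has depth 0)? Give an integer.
Path from root to A: K -> H -> G -> A
Depth = number of edges = 3

Answer: 3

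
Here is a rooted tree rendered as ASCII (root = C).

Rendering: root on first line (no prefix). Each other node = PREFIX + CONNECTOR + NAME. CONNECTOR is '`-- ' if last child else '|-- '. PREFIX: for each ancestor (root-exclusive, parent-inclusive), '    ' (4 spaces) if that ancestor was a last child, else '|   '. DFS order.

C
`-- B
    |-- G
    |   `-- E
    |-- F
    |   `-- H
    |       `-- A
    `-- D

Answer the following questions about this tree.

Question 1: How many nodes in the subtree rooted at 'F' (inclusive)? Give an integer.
Answer: 3

Derivation:
Subtree rooted at F contains: A, F, H
Count = 3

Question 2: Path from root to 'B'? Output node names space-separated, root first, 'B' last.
Answer: C B

Derivation:
Walk down from root: C -> B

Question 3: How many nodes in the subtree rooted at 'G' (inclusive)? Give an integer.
Answer: 2

Derivation:
Subtree rooted at G contains: E, G
Count = 2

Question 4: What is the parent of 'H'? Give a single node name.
Answer: F

Derivation:
Scan adjacency: H appears as child of F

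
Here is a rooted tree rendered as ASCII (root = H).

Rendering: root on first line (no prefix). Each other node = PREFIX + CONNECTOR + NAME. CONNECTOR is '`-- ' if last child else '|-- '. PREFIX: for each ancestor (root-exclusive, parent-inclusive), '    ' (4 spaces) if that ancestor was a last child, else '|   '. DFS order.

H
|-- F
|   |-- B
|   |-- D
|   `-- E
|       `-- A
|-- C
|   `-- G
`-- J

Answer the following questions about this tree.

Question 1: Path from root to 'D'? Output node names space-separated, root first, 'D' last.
Answer: H F D

Derivation:
Walk down from root: H -> F -> D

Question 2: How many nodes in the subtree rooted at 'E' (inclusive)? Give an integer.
Subtree rooted at E contains: A, E
Count = 2

Answer: 2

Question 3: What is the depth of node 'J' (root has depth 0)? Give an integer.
Path from root to J: H -> J
Depth = number of edges = 1

Answer: 1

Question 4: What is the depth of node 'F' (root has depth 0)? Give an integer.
Path from root to F: H -> F
Depth = number of edges = 1

Answer: 1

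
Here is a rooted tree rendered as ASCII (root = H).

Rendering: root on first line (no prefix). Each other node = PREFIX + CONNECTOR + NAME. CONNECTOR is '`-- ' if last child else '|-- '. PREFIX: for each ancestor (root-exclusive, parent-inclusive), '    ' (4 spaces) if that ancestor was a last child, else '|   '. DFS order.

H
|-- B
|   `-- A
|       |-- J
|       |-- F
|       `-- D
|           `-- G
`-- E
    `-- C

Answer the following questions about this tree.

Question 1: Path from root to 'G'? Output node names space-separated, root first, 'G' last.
Walk down from root: H -> B -> A -> D -> G

Answer: H B A D G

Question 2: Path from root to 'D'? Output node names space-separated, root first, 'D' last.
Walk down from root: H -> B -> A -> D

Answer: H B A D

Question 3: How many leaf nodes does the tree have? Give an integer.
Answer: 4

Derivation:
Leaves (nodes with no children): C, F, G, J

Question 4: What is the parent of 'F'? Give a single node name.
Scan adjacency: F appears as child of A

Answer: A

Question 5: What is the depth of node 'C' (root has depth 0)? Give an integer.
Answer: 2

Derivation:
Path from root to C: H -> E -> C
Depth = number of edges = 2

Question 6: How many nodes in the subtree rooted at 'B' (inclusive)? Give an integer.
Answer: 6

Derivation:
Subtree rooted at B contains: A, B, D, F, G, J
Count = 6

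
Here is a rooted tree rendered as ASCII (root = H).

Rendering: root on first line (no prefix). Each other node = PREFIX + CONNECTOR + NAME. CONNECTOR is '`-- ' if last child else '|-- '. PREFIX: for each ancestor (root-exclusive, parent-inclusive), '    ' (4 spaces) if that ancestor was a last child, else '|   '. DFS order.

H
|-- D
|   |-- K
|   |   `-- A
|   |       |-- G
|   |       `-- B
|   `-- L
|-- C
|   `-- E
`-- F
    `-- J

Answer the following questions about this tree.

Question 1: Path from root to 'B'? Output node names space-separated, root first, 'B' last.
Answer: H D K A B

Derivation:
Walk down from root: H -> D -> K -> A -> B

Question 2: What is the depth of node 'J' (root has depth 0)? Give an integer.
Answer: 2

Derivation:
Path from root to J: H -> F -> J
Depth = number of edges = 2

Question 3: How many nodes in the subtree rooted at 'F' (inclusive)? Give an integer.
Answer: 2

Derivation:
Subtree rooted at F contains: F, J
Count = 2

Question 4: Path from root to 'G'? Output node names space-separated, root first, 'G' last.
Walk down from root: H -> D -> K -> A -> G

Answer: H D K A G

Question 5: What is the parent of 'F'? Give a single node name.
Answer: H

Derivation:
Scan adjacency: F appears as child of H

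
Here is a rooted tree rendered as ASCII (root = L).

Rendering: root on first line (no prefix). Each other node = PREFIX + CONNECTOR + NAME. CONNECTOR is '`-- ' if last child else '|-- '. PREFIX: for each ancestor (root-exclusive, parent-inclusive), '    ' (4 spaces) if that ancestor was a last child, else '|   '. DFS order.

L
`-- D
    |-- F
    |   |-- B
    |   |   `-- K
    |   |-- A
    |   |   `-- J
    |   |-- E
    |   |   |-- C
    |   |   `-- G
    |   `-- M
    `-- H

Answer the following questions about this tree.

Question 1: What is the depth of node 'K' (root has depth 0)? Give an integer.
Path from root to K: L -> D -> F -> B -> K
Depth = number of edges = 4

Answer: 4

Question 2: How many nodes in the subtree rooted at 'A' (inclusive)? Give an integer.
Answer: 2

Derivation:
Subtree rooted at A contains: A, J
Count = 2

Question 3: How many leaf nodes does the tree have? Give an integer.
Leaves (nodes with no children): C, G, H, J, K, M

Answer: 6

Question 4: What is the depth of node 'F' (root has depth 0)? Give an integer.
Answer: 2

Derivation:
Path from root to F: L -> D -> F
Depth = number of edges = 2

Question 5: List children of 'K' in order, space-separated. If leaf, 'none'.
Node K's children (from adjacency): (leaf)

Answer: none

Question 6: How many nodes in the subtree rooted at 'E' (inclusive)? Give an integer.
Subtree rooted at E contains: C, E, G
Count = 3

Answer: 3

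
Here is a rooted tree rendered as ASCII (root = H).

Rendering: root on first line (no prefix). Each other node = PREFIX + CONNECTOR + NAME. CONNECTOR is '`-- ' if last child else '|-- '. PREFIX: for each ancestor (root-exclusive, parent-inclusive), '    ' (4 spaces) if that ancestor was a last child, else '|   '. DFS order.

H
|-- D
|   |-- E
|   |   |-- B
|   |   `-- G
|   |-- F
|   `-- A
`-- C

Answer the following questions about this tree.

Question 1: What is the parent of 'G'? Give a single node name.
Scan adjacency: G appears as child of E

Answer: E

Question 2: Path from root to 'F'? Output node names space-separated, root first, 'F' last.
Answer: H D F

Derivation:
Walk down from root: H -> D -> F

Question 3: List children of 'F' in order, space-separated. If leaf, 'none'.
Node F's children (from adjacency): (leaf)

Answer: none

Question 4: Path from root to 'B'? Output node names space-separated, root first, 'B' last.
Walk down from root: H -> D -> E -> B

Answer: H D E B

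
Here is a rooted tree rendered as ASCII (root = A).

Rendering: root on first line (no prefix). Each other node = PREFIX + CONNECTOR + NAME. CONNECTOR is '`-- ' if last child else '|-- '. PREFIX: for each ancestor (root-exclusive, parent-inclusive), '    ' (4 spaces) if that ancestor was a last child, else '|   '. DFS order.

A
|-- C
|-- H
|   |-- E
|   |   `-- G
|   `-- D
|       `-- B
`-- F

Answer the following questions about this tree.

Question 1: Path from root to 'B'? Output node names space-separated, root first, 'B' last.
Walk down from root: A -> H -> D -> B

Answer: A H D B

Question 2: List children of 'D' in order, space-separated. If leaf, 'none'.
Node D's children (from adjacency): B

Answer: B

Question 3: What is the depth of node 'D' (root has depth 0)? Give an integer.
Answer: 2

Derivation:
Path from root to D: A -> H -> D
Depth = number of edges = 2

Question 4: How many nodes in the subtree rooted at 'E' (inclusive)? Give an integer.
Subtree rooted at E contains: E, G
Count = 2

Answer: 2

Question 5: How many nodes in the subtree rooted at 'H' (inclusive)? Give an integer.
Subtree rooted at H contains: B, D, E, G, H
Count = 5

Answer: 5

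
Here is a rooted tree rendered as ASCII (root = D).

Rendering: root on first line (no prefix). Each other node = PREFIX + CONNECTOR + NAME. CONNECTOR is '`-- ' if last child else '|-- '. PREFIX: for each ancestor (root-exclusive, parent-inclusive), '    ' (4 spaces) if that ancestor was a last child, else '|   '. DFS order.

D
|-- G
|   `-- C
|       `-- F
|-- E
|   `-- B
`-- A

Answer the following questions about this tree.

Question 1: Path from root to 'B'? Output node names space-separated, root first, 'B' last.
Answer: D E B

Derivation:
Walk down from root: D -> E -> B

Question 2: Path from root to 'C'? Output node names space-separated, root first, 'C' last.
Answer: D G C

Derivation:
Walk down from root: D -> G -> C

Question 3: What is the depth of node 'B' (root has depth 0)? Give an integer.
Path from root to B: D -> E -> B
Depth = number of edges = 2

Answer: 2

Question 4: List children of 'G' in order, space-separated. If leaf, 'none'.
Node G's children (from adjacency): C

Answer: C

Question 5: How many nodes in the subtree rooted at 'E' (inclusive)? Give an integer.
Answer: 2

Derivation:
Subtree rooted at E contains: B, E
Count = 2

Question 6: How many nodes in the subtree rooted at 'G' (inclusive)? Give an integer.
Subtree rooted at G contains: C, F, G
Count = 3

Answer: 3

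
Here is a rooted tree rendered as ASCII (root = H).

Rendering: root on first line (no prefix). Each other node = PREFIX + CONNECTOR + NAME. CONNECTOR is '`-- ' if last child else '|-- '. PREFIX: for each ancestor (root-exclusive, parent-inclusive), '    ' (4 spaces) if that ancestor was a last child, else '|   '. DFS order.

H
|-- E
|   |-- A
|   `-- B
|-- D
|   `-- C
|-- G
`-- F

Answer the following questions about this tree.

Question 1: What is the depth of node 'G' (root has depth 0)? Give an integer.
Path from root to G: H -> G
Depth = number of edges = 1

Answer: 1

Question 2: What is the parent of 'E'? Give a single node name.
Scan adjacency: E appears as child of H

Answer: H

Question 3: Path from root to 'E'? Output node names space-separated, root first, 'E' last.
Answer: H E

Derivation:
Walk down from root: H -> E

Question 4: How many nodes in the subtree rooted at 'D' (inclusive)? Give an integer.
Subtree rooted at D contains: C, D
Count = 2

Answer: 2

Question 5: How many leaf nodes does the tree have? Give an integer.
Leaves (nodes with no children): A, B, C, F, G

Answer: 5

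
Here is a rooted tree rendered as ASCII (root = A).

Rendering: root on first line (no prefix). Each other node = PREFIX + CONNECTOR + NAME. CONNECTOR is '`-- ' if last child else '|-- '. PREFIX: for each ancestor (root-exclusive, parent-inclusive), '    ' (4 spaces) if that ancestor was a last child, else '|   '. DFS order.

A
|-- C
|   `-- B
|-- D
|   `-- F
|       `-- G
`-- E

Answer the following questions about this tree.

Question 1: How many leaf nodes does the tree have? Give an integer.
Leaves (nodes with no children): B, E, G

Answer: 3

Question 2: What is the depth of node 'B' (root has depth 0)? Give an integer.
Path from root to B: A -> C -> B
Depth = number of edges = 2

Answer: 2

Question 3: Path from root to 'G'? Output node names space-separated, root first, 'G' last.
Answer: A D F G

Derivation:
Walk down from root: A -> D -> F -> G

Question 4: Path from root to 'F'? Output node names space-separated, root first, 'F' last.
Walk down from root: A -> D -> F

Answer: A D F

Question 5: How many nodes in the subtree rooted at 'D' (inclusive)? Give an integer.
Subtree rooted at D contains: D, F, G
Count = 3

Answer: 3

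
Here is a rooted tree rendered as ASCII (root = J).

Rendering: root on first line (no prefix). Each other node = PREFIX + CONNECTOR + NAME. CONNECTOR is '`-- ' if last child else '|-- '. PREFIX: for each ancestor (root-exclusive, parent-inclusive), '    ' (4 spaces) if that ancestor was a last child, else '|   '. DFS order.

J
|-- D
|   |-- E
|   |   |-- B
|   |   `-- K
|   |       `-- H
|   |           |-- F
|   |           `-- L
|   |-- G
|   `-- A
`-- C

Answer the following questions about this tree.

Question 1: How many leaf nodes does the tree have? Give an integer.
Answer: 6

Derivation:
Leaves (nodes with no children): A, B, C, F, G, L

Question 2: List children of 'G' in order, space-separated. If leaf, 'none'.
Answer: none

Derivation:
Node G's children (from adjacency): (leaf)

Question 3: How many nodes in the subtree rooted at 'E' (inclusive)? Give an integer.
Answer: 6

Derivation:
Subtree rooted at E contains: B, E, F, H, K, L
Count = 6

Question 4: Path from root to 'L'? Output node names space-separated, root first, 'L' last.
Answer: J D E K H L

Derivation:
Walk down from root: J -> D -> E -> K -> H -> L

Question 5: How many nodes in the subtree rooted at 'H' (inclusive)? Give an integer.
Answer: 3

Derivation:
Subtree rooted at H contains: F, H, L
Count = 3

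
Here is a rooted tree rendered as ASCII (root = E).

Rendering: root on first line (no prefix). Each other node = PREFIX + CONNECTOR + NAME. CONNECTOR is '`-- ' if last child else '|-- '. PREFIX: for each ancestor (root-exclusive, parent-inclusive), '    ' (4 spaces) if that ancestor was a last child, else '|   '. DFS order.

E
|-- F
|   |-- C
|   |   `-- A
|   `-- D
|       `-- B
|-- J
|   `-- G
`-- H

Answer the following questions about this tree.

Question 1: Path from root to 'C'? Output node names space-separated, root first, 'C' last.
Answer: E F C

Derivation:
Walk down from root: E -> F -> C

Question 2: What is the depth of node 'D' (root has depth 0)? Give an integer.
Answer: 2

Derivation:
Path from root to D: E -> F -> D
Depth = number of edges = 2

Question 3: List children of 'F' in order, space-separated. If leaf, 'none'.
Node F's children (from adjacency): C, D

Answer: C D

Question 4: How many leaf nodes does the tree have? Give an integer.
Leaves (nodes with no children): A, B, G, H

Answer: 4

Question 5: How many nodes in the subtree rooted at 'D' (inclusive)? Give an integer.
Answer: 2

Derivation:
Subtree rooted at D contains: B, D
Count = 2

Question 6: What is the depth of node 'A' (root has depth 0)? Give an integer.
Answer: 3

Derivation:
Path from root to A: E -> F -> C -> A
Depth = number of edges = 3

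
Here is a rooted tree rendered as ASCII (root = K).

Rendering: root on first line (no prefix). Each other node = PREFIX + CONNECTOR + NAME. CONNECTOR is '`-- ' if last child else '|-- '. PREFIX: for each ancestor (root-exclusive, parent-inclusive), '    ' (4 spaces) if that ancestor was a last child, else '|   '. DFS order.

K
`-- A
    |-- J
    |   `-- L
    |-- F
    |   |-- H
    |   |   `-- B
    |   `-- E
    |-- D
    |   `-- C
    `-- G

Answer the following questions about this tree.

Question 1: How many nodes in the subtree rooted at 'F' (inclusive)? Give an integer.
Answer: 4

Derivation:
Subtree rooted at F contains: B, E, F, H
Count = 4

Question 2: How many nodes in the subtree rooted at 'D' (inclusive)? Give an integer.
Answer: 2

Derivation:
Subtree rooted at D contains: C, D
Count = 2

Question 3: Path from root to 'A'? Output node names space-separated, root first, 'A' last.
Walk down from root: K -> A

Answer: K A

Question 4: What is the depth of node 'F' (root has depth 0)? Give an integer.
Answer: 2

Derivation:
Path from root to F: K -> A -> F
Depth = number of edges = 2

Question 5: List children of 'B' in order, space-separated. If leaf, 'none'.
Answer: none

Derivation:
Node B's children (from adjacency): (leaf)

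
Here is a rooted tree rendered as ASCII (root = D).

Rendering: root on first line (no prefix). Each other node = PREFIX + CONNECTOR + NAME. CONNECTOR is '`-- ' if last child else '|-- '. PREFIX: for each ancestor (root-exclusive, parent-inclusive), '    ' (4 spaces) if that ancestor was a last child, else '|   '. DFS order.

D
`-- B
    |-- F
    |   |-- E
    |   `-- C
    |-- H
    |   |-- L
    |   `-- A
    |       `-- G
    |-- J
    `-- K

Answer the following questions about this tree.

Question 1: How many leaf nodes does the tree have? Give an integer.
Leaves (nodes with no children): C, E, G, J, K, L

Answer: 6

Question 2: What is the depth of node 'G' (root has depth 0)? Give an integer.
Path from root to G: D -> B -> H -> A -> G
Depth = number of edges = 4

Answer: 4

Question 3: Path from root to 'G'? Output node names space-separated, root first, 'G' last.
Walk down from root: D -> B -> H -> A -> G

Answer: D B H A G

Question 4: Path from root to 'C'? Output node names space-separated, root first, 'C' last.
Answer: D B F C

Derivation:
Walk down from root: D -> B -> F -> C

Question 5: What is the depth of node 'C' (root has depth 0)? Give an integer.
Answer: 3

Derivation:
Path from root to C: D -> B -> F -> C
Depth = number of edges = 3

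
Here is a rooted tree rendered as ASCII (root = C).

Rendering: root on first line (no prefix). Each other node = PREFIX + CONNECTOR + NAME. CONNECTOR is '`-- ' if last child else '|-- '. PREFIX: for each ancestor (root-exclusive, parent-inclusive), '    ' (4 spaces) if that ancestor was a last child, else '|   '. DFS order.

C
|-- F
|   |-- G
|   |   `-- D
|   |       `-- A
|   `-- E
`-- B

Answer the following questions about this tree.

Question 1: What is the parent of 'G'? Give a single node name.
Scan adjacency: G appears as child of F

Answer: F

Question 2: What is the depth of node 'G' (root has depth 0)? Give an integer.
Path from root to G: C -> F -> G
Depth = number of edges = 2

Answer: 2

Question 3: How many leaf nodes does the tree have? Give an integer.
Leaves (nodes with no children): A, B, E

Answer: 3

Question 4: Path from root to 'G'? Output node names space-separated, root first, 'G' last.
Walk down from root: C -> F -> G

Answer: C F G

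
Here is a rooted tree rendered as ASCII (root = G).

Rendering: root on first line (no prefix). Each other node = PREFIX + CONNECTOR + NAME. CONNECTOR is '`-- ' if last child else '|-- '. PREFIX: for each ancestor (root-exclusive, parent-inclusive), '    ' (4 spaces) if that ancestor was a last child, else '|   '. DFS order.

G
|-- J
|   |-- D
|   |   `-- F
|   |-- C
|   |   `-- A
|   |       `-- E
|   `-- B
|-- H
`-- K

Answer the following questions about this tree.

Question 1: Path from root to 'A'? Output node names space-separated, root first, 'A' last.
Walk down from root: G -> J -> C -> A

Answer: G J C A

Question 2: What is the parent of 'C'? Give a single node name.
Answer: J

Derivation:
Scan adjacency: C appears as child of J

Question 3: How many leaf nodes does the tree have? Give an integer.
Answer: 5

Derivation:
Leaves (nodes with no children): B, E, F, H, K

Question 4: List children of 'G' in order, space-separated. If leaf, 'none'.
Answer: J H K

Derivation:
Node G's children (from adjacency): J, H, K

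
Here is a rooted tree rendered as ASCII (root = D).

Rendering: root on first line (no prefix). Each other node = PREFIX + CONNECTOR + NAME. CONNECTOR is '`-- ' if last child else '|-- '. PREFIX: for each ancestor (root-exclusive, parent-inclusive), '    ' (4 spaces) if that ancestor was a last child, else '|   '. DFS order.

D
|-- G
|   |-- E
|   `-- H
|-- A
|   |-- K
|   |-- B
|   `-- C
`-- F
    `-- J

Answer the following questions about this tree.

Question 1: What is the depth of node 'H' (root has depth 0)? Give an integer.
Answer: 2

Derivation:
Path from root to H: D -> G -> H
Depth = number of edges = 2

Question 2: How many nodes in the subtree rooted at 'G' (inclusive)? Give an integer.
Subtree rooted at G contains: E, G, H
Count = 3

Answer: 3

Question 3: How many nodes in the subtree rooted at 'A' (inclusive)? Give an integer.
Answer: 4

Derivation:
Subtree rooted at A contains: A, B, C, K
Count = 4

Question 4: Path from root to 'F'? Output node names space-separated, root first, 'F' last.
Answer: D F

Derivation:
Walk down from root: D -> F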